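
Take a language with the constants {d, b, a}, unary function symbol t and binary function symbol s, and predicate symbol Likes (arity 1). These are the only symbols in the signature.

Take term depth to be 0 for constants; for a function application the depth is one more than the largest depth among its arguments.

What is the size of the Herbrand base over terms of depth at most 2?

First count ground terms of depth ≤ 2.
Write N_k for the number of ground terms of depth ≤ k. A term of depth ≤ k is either a constant or a function symbol applied to arguments of depth ≤ k−1, so N_k = 3 + N_{k-1} + N_{k-1}^2.
N_0 = 3
N_1 = 3 + 3 + 3^2 = 15
N_2 = 3 + 15 + 15^2 = 243
So |H| = 243.
Each predicate of arity r yields |H|^r ground atoms (one per choice of an r-tuple from H):
  Likes: 243
Total ground atoms: 243.

243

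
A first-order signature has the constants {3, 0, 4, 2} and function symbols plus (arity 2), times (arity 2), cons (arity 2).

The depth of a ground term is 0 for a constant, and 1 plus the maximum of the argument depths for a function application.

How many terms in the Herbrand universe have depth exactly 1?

48

Write N_k for the number of ground terms of depth ≤ k. A term of depth ≤ k is either a constant or a function symbol applied to arguments of depth ≤ k−1, so N_k = 4 + N_{k-1}^2 + N_{k-1}^2 + N_{k-1}^2.
N_0 = 4
N_1 = 4 + 4^2 + 4^2 + 4^2 = 52
Terms of depth exactly 1: N_1 − N_0 = 52 − 4 = 48.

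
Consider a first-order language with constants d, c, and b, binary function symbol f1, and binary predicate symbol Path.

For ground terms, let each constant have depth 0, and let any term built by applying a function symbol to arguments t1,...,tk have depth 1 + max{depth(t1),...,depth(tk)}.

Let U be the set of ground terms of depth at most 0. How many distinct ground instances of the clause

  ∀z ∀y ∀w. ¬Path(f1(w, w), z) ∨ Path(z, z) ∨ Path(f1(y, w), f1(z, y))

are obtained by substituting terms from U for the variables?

27

Ground terms of depth ≤ 0:
  Let N_k count ground terms of depth at most k. Each non-constant term of depth ≤ k is some function symbol applied to depth-≤(k−1) arguments, giving N_k = 3 + N_{k-1}^2.
  N_0 = 3
  Explicitly: d, c, b.
So there are 3 ground terms available for substitution.
There are 3 variables to instantiate (z, y, w), each occurring in at least one literal, so different choices give different ground instances.
Number of ground instances = 3^3 = 27.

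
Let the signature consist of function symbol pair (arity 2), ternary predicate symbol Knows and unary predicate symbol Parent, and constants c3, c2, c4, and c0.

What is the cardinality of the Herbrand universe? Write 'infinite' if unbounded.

infinite

The signature has at least one function symbol (pair, arity 2) and at least one constant (c3).
Iterating pair gives infinitely many distinct ground terms: c3, pair(c3, c3), pair(pair(c3, c3), pair(c3, c3)), ...
So the Herbrand universe is infinite.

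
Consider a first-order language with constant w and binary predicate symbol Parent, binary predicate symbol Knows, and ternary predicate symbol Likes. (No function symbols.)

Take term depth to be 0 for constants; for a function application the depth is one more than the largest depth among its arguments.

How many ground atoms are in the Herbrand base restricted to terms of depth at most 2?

3

First count ground terms of depth ≤ 2.
With no function symbols every ground term is a constant, so there is exactly 1 ground term at every depth bound.
N_0 = 1
N_1 = 1
N_2 = 1
Explicitly: w.
So |H| = 1.
For each predicate symbol, the number of ground atoms is |H| raised to its arity; summing:
  Parent: 1^2 = 1;  Knows: 1^2 = 1;  Likes: 1^3 = 1
Total ground atoms: 1 + 1 + 1 = 3.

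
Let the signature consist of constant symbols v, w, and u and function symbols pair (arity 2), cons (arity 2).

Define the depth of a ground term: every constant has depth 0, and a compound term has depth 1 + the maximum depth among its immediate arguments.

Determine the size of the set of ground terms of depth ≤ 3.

Let N_k count ground terms of depth at most k. Each non-constant term of depth ≤ k is some function symbol applied to depth-≤(k−1) arguments, giving N_k = 3 + N_{k-1}^2 + N_{k-1}^2.
N_0 = 3
N_1 = 3 + 3^2 + 3^2 = 21
N_2 = 3 + 21^2 + 21^2 = 885
N_3 = 3 + 885^2 + 885^2 = 1566453

1566453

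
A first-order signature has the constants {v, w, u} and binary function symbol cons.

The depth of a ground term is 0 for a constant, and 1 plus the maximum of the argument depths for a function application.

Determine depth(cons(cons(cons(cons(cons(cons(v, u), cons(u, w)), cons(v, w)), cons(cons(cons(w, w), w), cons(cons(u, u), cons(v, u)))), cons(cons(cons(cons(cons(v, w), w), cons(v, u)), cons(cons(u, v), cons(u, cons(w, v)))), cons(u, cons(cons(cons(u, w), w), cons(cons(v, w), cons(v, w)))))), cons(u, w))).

depth(cons(v, u)) = 1 + max(0, 0) = 1
depth(cons(u, w)) = 1 + max(0, 0) = 1
depth(cons(cons(v, u), cons(u, w))) = 1 + max(1, 1) = 2
depth(cons(v, w)) = 1 + max(0, 0) = 1
depth(cons(cons(cons(v, u), cons(u, w)), cons(v, w))) = 1 + max(2, 1) = 3
depth(cons(w, w)) = 1 + max(0, 0) = 1
depth(cons(cons(w, w), w)) = 1 + max(1, 0) = 2
depth(cons(u, u)) = 1 + max(0, 0) = 1
depth(cons(cons(u, u), cons(v, u))) = 1 + max(1, 1) = 2
depth(cons(cons(cons(w, w), w), cons(cons(u, u), cons(v, u)))) = 1 + max(2, 2) = 3
depth(cons(cons(cons(cons(v, u), cons(u, w)), cons(v, w)), cons(cons(cons(w, w), w), cons(cons(u, u), cons(v, u))))) = 1 + max(3, 3) = 4
depth(cons(cons(v, w), w)) = 1 + max(1, 0) = 2
depth(cons(cons(cons(v, w), w), cons(v, u))) = 1 + max(2, 1) = 3
depth(cons(u, v)) = 1 + max(0, 0) = 1
depth(cons(w, v)) = 1 + max(0, 0) = 1
depth(cons(u, cons(w, v))) = 1 + max(0, 1) = 2
depth(cons(cons(u, v), cons(u, cons(w, v)))) = 1 + max(1, 2) = 3
depth(cons(cons(cons(cons(v, w), w), cons(v, u)), cons(cons(u, v), cons(u, cons(w, v))))) = 1 + max(3, 3) = 4
depth(cons(cons(u, w), w)) = 1 + max(1, 0) = 2
depth(cons(cons(v, w), cons(v, w))) = 1 + max(1, 1) = 2
depth(cons(cons(cons(u, w), w), cons(cons(v, w), cons(v, w)))) = 1 + max(2, 2) = 3
depth(cons(u, cons(cons(cons(u, w), w), cons(cons(v, w), cons(v, w))))) = 1 + max(0, 3) = 4
depth(cons(cons(cons(cons(cons(v, w), w), cons(v, u)), cons(cons(u, v), cons(u, cons(w, v)))), cons(u, cons(cons(cons(u, w), w), cons(cons(v, w), cons(v, w)))))) = 1 + max(4, 4) = 5
depth(cons(cons(cons(cons(cons(v, u), cons(u, w)), cons(v, w)), cons(cons(cons(w, w), w), cons(cons(u, u), cons(v, u)))), cons(cons(cons(cons(cons(v, w), w), cons(v, u)), cons(cons(u, v), cons(u, cons(w, v)))), cons(u, cons(cons(cons(u, w), w), cons(cons(v, w), cons(v, w))))))) = 1 + max(4, 5) = 6
depth(cons(cons(cons(cons(cons(cons(v, u), cons(u, w)), cons(v, w)), cons(cons(cons(w, w), w), cons(cons(u, u), cons(v, u)))), cons(cons(cons(cons(cons(v, w), w), cons(v, u)), cons(cons(u, v), cons(u, cons(w, v)))), cons(u, cons(cons(cons(u, w), w), cons(cons(v, w), cons(v, w)))))), cons(u, w))) = 1 + max(6, 1) = 7

7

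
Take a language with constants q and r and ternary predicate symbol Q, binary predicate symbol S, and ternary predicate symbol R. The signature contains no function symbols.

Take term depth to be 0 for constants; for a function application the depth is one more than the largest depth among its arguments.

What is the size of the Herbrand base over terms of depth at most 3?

20

First count ground terms of depth ≤ 3.
With no function symbols every ground term is a constant, so there are exactly 2 ground terms at every depth bound.
N_0 = 2
N_1 = 2
N_2 = 2
N_3 = 2
Explicitly: q, r.
So |H| = 2.
For each predicate symbol, the number of ground atoms is |H| raised to its arity; summing:
  Q: 2^3 = 8;  S: 2^2 = 4;  R: 2^3 = 8
Total ground atoms: 8 + 4 + 8 = 20.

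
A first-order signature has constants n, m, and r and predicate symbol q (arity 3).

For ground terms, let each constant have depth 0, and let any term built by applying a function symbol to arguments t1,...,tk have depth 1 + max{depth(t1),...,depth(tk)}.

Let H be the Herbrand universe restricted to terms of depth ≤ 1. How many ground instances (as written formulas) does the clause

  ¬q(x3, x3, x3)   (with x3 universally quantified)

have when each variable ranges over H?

3

Ground terms of depth ≤ 1:
  With no function symbols every ground term is a constant, so there are exactly 3 ground terms at every depth bound.
  N_0 = 3
  N_1 = 3
  Explicitly: n, m, r.
So there are 3 ground terms available for substitution.
The body mentions the single quantified variable x3; since ground terms form a free algebra, no two substitutions collapse to the same formula.
Number of ground instances = 3.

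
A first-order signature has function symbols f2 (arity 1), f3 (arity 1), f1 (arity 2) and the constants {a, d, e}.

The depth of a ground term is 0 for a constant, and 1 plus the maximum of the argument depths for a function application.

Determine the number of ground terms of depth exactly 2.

Write N_k for the number of ground terms of depth ≤ k. A term of depth ≤ k is either a constant or a function symbol applied to arguments of depth ≤ k−1, so N_k = 3 + N_{k-1} + N_{k-1} + N_{k-1}^2.
N_0 = 3
N_1 = 3 + 3 + 3 + 3^2 = 18
N_2 = 3 + 18 + 18 + 18^2 = 363
Terms of depth exactly 2: N_2 − N_1 = 363 − 18 = 345.

345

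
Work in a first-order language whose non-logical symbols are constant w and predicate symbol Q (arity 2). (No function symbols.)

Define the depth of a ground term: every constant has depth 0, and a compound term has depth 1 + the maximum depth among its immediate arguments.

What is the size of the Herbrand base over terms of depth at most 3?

1

First count ground terms of depth ≤ 3.
With no function symbols every ground term is a constant, so there is exactly 1 ground term at every depth bound.
N_0 = 1
N_1 = 1
N_2 = 1
N_3 = 1
So |H| = 1.
A ground atom is a predicate applied to a tuple of terms from H, so the count is the sum over predicates of |H|^arity:
  Q: 1^2 = 1
Total ground atoms: 1.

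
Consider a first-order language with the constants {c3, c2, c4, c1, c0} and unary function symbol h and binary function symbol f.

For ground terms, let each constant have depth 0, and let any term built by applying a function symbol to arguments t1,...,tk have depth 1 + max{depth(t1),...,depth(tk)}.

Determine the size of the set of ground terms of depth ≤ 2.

1265

Write N_k for the number of ground terms of depth ≤ k. A term of depth ≤ k is either a constant or a function symbol applied to arguments of depth ≤ k−1, so N_k = 5 + N_{k-1} + N_{k-1}^2.
N_0 = 5
N_1 = 5 + 5 + 5^2 = 35
N_2 = 5 + 35 + 35^2 = 1265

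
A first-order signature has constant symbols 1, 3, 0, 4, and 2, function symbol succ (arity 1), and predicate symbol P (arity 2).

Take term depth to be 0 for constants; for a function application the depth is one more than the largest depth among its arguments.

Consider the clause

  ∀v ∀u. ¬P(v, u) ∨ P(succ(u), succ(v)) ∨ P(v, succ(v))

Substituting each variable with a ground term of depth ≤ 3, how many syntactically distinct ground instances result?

400

Ground terms of depth ≤ 3:
  Let N_k count ground terms of depth at most k. Each non-constant term of depth ≤ k is some function symbol applied to depth-≤(k−1) arguments, giving N_k = 5 + N_{k-1}.
  N_0 = 5
  N_1 = 5 + 5 = 10
  N_2 = 5 + 10 = 15
  N_3 = 5 + 15 = 20
So there are 20 ground terms available for substitution.
The body mentions every one of the 2 quantified variables; since ground terms form a free algebra, no two substitutions collapse to the same formula.
Number of ground instances = 20^2 = 400.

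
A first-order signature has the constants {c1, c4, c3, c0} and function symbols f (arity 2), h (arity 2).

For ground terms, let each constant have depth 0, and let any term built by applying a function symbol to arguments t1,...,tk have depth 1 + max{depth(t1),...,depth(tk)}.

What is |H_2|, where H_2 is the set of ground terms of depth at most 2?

2596

Let N_k = |{terms of depth ≤ k}|. Then N_0 = 4 and N_k = 4 + N_{k-1}^2 + N_{k-1}^2 for k ≥ 1 (one summand per function symbol, arity giving the exponent).
N_0 = 4
N_1 = 4 + 4^2 + 4^2 = 36
N_2 = 4 + 36^2 + 36^2 = 2596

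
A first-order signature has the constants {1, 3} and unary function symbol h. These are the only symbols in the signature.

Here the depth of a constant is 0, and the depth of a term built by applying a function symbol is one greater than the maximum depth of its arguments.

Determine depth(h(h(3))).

2

depth(h(3)) = 1 + depth(3) = 1 + 0 = 1
depth(h(h(3))) = 1 + depth(h(3)) = 1 + 1 = 2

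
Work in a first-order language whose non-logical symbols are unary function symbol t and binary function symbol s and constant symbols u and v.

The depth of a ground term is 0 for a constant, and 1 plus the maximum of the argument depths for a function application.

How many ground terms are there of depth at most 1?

Let N_k count ground terms of depth at most k. Each non-constant term of depth ≤ k is some function symbol applied to depth-≤(k−1) arguments, giving N_k = 2 + N_{k-1} + N_{k-1}^2.
N_0 = 2
N_1 = 2 + 2 + 2^2 = 8

8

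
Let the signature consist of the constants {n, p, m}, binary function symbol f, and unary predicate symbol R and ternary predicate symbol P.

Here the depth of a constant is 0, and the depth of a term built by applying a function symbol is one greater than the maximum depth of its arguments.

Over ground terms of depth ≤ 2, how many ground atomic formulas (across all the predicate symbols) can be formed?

First count ground terms of depth ≤ 2.
Let N_k count ground terms of depth at most k. Each non-constant term of depth ≤ k is some function symbol applied to depth-≤(k−1) arguments, giving N_k = 3 + N_{k-1}^2.
N_0 = 3
N_1 = 3 + 3^2 = 12
N_2 = 3 + 12^2 = 147
So |H| = 147.
A ground atom is a predicate applied to a tuple of terms from H, so the count is the sum over predicates of |H|^arity:
  R: 147;  P: 147^3 = 3176523
Total ground atoms: 147 + 3176523 = 3176670.

3176670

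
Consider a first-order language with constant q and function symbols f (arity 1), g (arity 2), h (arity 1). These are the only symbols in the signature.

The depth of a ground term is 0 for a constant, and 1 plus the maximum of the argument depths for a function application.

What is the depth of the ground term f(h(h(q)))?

depth(h(q)) = 1 + depth(q) = 1 + 0 = 1
depth(h(h(q))) = 1 + depth(h(q)) = 1 + 1 = 2
depth(f(h(h(q)))) = 1 + depth(h(h(q))) = 1 + 2 = 3

3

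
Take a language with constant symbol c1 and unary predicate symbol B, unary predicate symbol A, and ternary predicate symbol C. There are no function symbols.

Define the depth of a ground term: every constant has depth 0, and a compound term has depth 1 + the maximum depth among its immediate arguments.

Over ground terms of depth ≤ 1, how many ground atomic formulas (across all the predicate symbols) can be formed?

First count ground terms of depth ≤ 1.
With no function symbols every ground term is a constant, so there is exactly 1 ground term at every depth bound.
N_0 = 1
N_1 = 1
So |H| = 1.
Each predicate of arity r yields |H|^r ground atoms (one per choice of an r-tuple from H):
  B: 1;  A: 1;  C: 1^3 = 1
Total ground atoms: 1 + 1 + 1 = 3.

3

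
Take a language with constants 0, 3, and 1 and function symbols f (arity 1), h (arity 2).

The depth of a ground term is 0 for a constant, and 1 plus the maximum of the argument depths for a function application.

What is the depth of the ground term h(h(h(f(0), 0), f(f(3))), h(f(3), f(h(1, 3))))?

4

depth(f(0)) = 1 + depth(0) = 1 + 0 = 1
depth(h(f(0), 0)) = 1 + max(1, 0) = 2
depth(f(3)) = 1 + depth(3) = 1 + 0 = 1
depth(f(f(3))) = 1 + depth(f(3)) = 1 + 1 = 2
depth(h(h(f(0), 0), f(f(3)))) = 1 + max(2, 2) = 3
depth(h(1, 3)) = 1 + max(0, 0) = 1
depth(f(h(1, 3))) = 1 + depth(h(1, 3)) = 1 + 1 = 2
depth(h(f(3), f(h(1, 3)))) = 1 + max(1, 2) = 3
depth(h(h(h(f(0), 0), f(f(3))), h(f(3), f(h(1, 3))))) = 1 + max(3, 3) = 4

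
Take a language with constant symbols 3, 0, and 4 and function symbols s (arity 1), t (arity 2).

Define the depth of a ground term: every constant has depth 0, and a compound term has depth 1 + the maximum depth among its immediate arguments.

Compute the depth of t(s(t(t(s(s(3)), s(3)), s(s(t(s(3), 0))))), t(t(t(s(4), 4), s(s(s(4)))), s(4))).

7

depth(s(3)) = 1 + depth(3) = 1 + 0 = 1
depth(s(s(3))) = 1 + depth(s(3)) = 1 + 1 = 2
depth(t(s(s(3)), s(3))) = 1 + max(2, 1) = 3
depth(t(s(3), 0)) = 1 + max(1, 0) = 2
depth(s(t(s(3), 0))) = 1 + depth(t(s(3), 0)) = 1 + 2 = 3
depth(s(s(t(s(3), 0)))) = 1 + depth(s(t(s(3), 0))) = 1 + 3 = 4
depth(t(t(s(s(3)), s(3)), s(s(t(s(3), 0))))) = 1 + max(3, 4) = 5
depth(s(t(t(s(s(3)), s(3)), s(s(t(s(3), 0)))))) = 1 + depth(t(t(s(s(3)), s(3)), s(s(t(s(3), 0))))) = 1 + 5 = 6
depth(s(4)) = 1 + depth(4) = 1 + 0 = 1
depth(t(s(4), 4)) = 1 + max(1, 0) = 2
depth(s(s(4))) = 1 + depth(s(4)) = 1 + 1 = 2
depth(s(s(s(4)))) = 1 + depth(s(s(4))) = 1 + 2 = 3
depth(t(t(s(4), 4), s(s(s(4))))) = 1 + max(2, 3) = 4
depth(t(t(t(s(4), 4), s(s(s(4)))), s(4))) = 1 + max(4, 1) = 5
depth(t(s(t(t(s(s(3)), s(3)), s(s(t(s(3), 0))))), t(t(t(s(4), 4), s(s(s(4)))), s(4)))) = 1 + max(6, 5) = 7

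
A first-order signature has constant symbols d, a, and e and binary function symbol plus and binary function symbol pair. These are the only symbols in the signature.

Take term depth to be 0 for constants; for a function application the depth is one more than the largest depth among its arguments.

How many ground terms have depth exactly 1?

18

Count level by level. With function symbols plus/2, pair/2, the terms of depth ≤ k are the 3 constants together with each function applied to depth-≤(k−1) tuples, so N_k = 3 + N_{k-1}^2 + N_{k-1}^2.
N_0 = 3
N_1 = 3 + 3^2 + 3^2 = 21
Terms of depth exactly 1: N_1 − N_0 = 21 − 3 = 18.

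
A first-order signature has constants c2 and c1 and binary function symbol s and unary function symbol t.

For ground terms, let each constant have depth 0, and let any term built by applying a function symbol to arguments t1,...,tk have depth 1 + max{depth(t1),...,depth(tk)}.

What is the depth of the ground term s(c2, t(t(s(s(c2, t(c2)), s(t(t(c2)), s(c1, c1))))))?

7

depth(t(c2)) = 1 + depth(c2) = 1 + 0 = 1
depth(s(c2, t(c2))) = 1 + max(0, 1) = 2
depth(t(t(c2))) = 1 + depth(t(c2)) = 1 + 1 = 2
depth(s(c1, c1)) = 1 + max(0, 0) = 1
depth(s(t(t(c2)), s(c1, c1))) = 1 + max(2, 1) = 3
depth(s(s(c2, t(c2)), s(t(t(c2)), s(c1, c1)))) = 1 + max(2, 3) = 4
depth(t(s(s(c2, t(c2)), s(t(t(c2)), s(c1, c1))))) = 1 + depth(s(s(c2, t(c2)), s(t(t(c2)), s(c1, c1)))) = 1 + 4 = 5
depth(t(t(s(s(c2, t(c2)), s(t(t(c2)), s(c1, c1)))))) = 1 + depth(t(s(s(c2, t(c2)), s(t(t(c2)), s(c1, c1))))) = 1 + 5 = 6
depth(s(c2, t(t(s(s(c2, t(c2)), s(t(t(c2)), s(c1, c1))))))) = 1 + max(0, 6) = 7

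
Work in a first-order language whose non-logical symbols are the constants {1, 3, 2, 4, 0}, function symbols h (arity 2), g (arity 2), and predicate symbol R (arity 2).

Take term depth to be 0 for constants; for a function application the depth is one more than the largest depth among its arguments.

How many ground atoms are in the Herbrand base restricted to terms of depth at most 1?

First count ground terms of depth ≤ 1.
Let N_k = |{terms of depth ≤ k}|. Then N_0 = 5 and N_k = 5 + N_{k-1}^2 + N_{k-1}^2 for k ≥ 1 (one summand per function symbol, arity giving the exponent).
N_0 = 5
N_1 = 5 + 5^2 + 5^2 = 55
So |H| = 55.
For each predicate symbol, the number of ground atoms is |H| raised to its arity; summing:
  R: 55^2 = 3025
Total ground atoms: 3025.

3025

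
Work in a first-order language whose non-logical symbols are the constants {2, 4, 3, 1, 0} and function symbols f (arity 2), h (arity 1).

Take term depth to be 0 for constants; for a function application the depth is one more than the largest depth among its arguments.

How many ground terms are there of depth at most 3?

1601495

If N_k denotes the number of depth-≤k ground terms, the 5 constants give N_0 = 5, and each function symbol of arity r contributes N_{k-1}^r new terms at level k: N_k = 5 + N_{k-1}^2 + N_{k-1}.
N_0 = 5
N_1 = 5 + 5^2 + 5 = 35
N_2 = 5 + 35^2 + 35 = 1265
N_3 = 5 + 1265^2 + 1265 = 1601495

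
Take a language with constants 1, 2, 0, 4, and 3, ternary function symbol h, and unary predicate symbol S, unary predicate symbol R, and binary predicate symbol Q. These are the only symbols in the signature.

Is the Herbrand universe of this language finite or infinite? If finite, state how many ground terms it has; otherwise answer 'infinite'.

infinite

The signature has at least one function symbol (h, arity 3) and at least one constant (1).
Iterating h gives infinitely many distinct ground terms: 1, h(1, 1, 1), h(h(1, 1, 1), h(1, 1, 1), h(1, 1, 1)), ...
So the Herbrand universe is infinite.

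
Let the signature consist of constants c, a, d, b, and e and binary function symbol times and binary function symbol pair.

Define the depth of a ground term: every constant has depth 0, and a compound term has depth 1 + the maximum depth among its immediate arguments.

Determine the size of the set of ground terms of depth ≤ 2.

Let N_k = |{terms of depth ≤ k}|. Then N_0 = 5 and N_k = 5 + N_{k-1}^2 + N_{k-1}^2 for k ≥ 1 (one summand per function symbol, arity giving the exponent).
N_0 = 5
N_1 = 5 + 5^2 + 5^2 = 55
N_2 = 5 + 55^2 + 55^2 = 6055

6055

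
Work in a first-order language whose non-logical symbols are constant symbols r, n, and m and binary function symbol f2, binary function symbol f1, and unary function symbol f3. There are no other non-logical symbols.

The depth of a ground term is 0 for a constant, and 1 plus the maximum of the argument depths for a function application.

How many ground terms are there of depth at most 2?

Write N_k for the number of ground terms of depth ≤ k. A term of depth ≤ k is either a constant or a function symbol applied to arguments of depth ≤ k−1, so N_k = 3 + N_{k-1}^2 + N_{k-1}^2 + N_{k-1}.
N_0 = 3
N_1 = 3 + 3^2 + 3^2 + 3 = 24
N_2 = 3 + 24^2 + 24^2 + 24 = 1179

1179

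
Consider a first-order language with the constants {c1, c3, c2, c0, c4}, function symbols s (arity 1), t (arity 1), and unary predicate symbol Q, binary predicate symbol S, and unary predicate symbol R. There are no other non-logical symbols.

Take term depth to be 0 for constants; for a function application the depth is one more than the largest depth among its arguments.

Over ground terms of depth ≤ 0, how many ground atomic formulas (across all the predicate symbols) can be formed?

35

First count ground terms of depth ≤ 0.
Let N_k = |{terms of depth ≤ k}|. Then N_0 = 5 and N_k = 5 + N_{k-1} + N_{k-1} for k ≥ 1 (one summand per function symbol, arity giving the exponent).
N_0 = 5
So |H| = 5.
A ground atom is a predicate applied to a tuple of terms from H, so the count is the sum over predicates of |H|^arity:
  Q: 5;  S: 5^2 = 25;  R: 5
Total ground atoms: 5 + 25 + 5 = 35.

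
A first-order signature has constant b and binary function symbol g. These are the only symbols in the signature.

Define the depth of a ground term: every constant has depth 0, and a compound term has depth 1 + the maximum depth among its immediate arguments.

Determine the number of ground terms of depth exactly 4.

Let N_k count ground terms of depth at most k. Each non-constant term of depth ≤ k is some function symbol applied to depth-≤(k−1) arguments, giving N_k = 1 + N_{k-1}^2.
N_0 = 1
N_1 = 1 + 1^2 = 2
N_2 = 1 + 2^2 = 5
N_3 = 1 + 5^2 = 26
N_4 = 1 + 26^2 = 677
Terms of depth exactly 4: N_4 − N_3 = 677 − 26 = 651.

651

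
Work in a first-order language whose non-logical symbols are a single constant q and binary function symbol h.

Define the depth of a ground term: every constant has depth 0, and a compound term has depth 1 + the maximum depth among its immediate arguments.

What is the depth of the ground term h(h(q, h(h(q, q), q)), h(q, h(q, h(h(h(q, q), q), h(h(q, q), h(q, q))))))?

6

depth(h(q, q)) = 1 + max(0, 0) = 1
depth(h(h(q, q), q)) = 1 + max(1, 0) = 2
depth(h(q, h(h(q, q), q))) = 1 + max(0, 2) = 3
depth(h(h(q, q), h(q, q))) = 1 + max(1, 1) = 2
depth(h(h(h(q, q), q), h(h(q, q), h(q, q)))) = 1 + max(2, 2) = 3
depth(h(q, h(h(h(q, q), q), h(h(q, q), h(q, q))))) = 1 + max(0, 3) = 4
depth(h(q, h(q, h(h(h(q, q), q), h(h(q, q), h(q, q)))))) = 1 + max(0, 4) = 5
depth(h(h(q, h(h(q, q), q)), h(q, h(q, h(h(h(q, q), q), h(h(q, q), h(q, q))))))) = 1 + max(3, 5) = 6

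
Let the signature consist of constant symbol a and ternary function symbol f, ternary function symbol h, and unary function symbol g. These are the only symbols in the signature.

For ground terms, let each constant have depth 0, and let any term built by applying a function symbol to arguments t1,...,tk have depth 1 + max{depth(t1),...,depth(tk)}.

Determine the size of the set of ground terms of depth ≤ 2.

Count level by level. With function symbols f/3, h/3, g/1, the terms of depth ≤ k are the 1 constant together with each function applied to depth-≤(k−1) tuples, so N_k = 1 + N_{k-1}^3 + N_{k-1}^3 + N_{k-1}.
N_0 = 1
N_1 = 1 + 1^3 + 1^3 + 1 = 4
N_2 = 1 + 4^3 + 4^3 + 4 = 133

133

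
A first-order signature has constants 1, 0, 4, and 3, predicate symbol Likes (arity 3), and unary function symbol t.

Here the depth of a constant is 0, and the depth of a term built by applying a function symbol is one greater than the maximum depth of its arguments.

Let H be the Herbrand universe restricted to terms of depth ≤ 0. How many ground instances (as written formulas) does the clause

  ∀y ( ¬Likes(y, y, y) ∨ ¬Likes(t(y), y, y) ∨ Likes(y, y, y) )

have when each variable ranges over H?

Ground terms of depth ≤ 0:
  Let N_k count ground terms of depth at most k. Each non-constant term of depth ≤ k is some function symbol applied to depth-≤(k−1) arguments, giving N_k = 4 + N_{k-1}.
  N_0 = 4
  Explicitly: 1, 0, 4, 3.
So there are 4 ground terms available for substitution.
The variable y ranges independently over the available ground terms, and distinct assignments produce distinct instances.
Number of ground instances = 4.

4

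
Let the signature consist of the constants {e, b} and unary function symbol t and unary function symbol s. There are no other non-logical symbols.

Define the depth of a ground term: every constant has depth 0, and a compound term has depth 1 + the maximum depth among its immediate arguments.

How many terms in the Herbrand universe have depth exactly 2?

Let N_k count ground terms of depth at most k. Each non-constant term of depth ≤ k is some function symbol applied to depth-≤(k−1) arguments, giving N_k = 2 + N_{k-1} + N_{k-1}.
N_0 = 2
N_1 = 2 + 2 + 2 = 6
N_2 = 2 + 6 + 6 = 14
Terms of depth exactly 2: N_2 − N_1 = 14 − 6 = 8.

8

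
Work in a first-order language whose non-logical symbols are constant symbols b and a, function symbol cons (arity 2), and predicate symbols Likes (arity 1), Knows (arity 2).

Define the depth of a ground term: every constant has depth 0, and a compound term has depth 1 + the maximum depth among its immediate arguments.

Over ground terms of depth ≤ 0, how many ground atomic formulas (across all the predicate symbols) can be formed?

6

First count ground terms of depth ≤ 0.
Count level by level. With function symbols cons/2, the terms of depth ≤ k are the 2 constants together with each function applied to depth-≤(k−1) tuples, so N_k = 2 + N_{k-1}^2.
N_0 = 2
So |H| = 2.
For each predicate symbol, the number of ground atoms is |H| raised to its arity; summing:
  Likes: 2;  Knows: 2^2 = 4
Total ground atoms: 2 + 4 = 6.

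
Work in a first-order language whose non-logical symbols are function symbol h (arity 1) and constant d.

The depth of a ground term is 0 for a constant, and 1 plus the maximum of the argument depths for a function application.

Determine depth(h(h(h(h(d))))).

depth(h(d)) = 1 + depth(d) = 1 + 0 = 1
depth(h(h(d))) = 1 + depth(h(d)) = 1 + 1 = 2
depth(h(h(h(d)))) = 1 + depth(h(h(d))) = 1 + 2 = 3
depth(h(h(h(h(d))))) = 1 + depth(h(h(h(d)))) = 1 + 3 = 4

4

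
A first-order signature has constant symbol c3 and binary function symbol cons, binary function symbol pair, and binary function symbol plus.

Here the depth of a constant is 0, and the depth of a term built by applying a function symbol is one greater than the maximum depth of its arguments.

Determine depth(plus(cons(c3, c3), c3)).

2

depth(cons(c3, c3)) = 1 + max(0, 0) = 1
depth(plus(cons(c3, c3), c3)) = 1 + max(1, 0) = 2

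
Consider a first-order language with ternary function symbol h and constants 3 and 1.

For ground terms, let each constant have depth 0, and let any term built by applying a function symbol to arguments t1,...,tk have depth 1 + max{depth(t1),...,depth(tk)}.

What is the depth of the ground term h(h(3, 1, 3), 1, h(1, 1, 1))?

depth(h(3, 1, 3)) = 1 + max(0, 0, 0) = 1
depth(h(1, 1, 1)) = 1 + max(0, 0, 0) = 1
depth(h(h(3, 1, 3), 1, h(1, 1, 1))) = 1 + max(1, 0, 1) = 2

2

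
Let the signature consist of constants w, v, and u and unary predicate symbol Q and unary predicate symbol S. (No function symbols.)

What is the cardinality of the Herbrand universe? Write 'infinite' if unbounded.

There are no function symbols, so every ground term is one of the 3 constants.
The Herbrand universe is {w, v, u}, which is finite with 3 elements.

3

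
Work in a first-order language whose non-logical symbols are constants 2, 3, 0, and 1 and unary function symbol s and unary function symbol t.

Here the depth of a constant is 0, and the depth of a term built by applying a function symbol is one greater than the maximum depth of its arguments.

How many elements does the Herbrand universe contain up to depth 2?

28

Write N_k for the number of ground terms of depth ≤ k. A term of depth ≤ k is either a constant or a function symbol applied to arguments of depth ≤ k−1, so N_k = 4 + N_{k-1} + N_{k-1}.
N_0 = 4
N_1 = 4 + 4 + 4 = 12
N_2 = 4 + 12 + 12 = 28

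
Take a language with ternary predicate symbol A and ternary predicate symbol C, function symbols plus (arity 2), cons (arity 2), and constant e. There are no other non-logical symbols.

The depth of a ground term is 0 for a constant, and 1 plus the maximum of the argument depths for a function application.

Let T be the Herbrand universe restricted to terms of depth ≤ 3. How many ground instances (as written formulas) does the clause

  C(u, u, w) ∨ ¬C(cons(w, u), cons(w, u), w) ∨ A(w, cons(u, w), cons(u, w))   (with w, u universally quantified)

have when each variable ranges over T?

522729

Ground terms of depth ≤ 3:
  Count level by level. With function symbols plus/2, cons/2, the terms of depth ≤ k are the 1 constant together with each function applied to depth-≤(k−1) tuples, so N_k = 1 + N_{k-1}^2 + N_{k-1}^2.
  N_0 = 1
  N_1 = 1 + 1^2 + 1^2 = 3
  N_2 = 1 + 3^2 + 3^2 = 19
  N_3 = 1 + 19^2 + 19^2 = 723
So there are 723 ground terms available for substitution.
The body mentions every one of the 2 quantified variables; since ground terms form a free algebra, no two substitutions collapse to the same formula.
Number of ground instances = 723^2 = 522729.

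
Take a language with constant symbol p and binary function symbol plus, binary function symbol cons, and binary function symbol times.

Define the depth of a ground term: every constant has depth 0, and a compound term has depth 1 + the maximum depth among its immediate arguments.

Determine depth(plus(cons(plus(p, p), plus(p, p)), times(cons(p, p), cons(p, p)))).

3

depth(plus(p, p)) = 1 + max(0, 0) = 1
depth(cons(plus(p, p), plus(p, p))) = 1 + max(1, 1) = 2
depth(cons(p, p)) = 1 + max(0, 0) = 1
depth(times(cons(p, p), cons(p, p))) = 1 + max(1, 1) = 2
depth(plus(cons(plus(p, p), plus(p, p)), times(cons(p, p), cons(p, p)))) = 1 + max(2, 2) = 3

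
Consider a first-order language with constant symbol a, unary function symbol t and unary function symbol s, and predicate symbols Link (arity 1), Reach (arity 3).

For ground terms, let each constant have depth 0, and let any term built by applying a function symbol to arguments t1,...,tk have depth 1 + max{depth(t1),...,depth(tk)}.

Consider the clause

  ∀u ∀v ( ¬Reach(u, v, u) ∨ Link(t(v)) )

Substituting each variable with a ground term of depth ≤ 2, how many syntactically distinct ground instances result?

Ground terms of depth ≤ 2:
  Write N_k for the number of ground terms of depth ≤ k. A term of depth ≤ k is either a constant or a function symbol applied to arguments of depth ≤ k−1, so N_k = 1 + N_{k-1} + N_{k-1}.
  N_0 = 1
  N_1 = 1 + 1 + 1 = 3
  N_2 = 1 + 3 + 3 = 7
  Explicitly: a, t(a), t(t(a)), t(s(a)), s(a), s(t(a)), s(s(a)).
So there are 7 ground terms available for substitution.
Each of u, v ranges independently over the available ground terms, and distinct assignments produce distinct instances.
Number of ground instances = 7^2 = 49.

49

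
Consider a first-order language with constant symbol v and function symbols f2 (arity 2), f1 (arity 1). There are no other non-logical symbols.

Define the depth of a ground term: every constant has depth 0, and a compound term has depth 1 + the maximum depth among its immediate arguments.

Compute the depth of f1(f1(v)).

2

depth(f1(v)) = 1 + depth(v) = 1 + 0 = 1
depth(f1(f1(v))) = 1 + depth(f1(v)) = 1 + 1 = 2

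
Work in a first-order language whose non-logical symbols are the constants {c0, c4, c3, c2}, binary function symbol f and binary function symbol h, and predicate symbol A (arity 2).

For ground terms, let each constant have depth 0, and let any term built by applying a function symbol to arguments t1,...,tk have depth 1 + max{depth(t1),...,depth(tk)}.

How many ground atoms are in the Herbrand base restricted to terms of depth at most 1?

First count ground terms of depth ≤ 1.
Let N_k = |{terms of depth ≤ k}|. Then N_0 = 4 and N_k = 4 + N_{k-1}^2 + N_{k-1}^2 for k ≥ 1 (one summand per function symbol, arity giving the exponent).
N_0 = 4
N_1 = 4 + 4^2 + 4^2 = 36
So |H| = 36.
Each predicate of arity r yields |H|^r ground atoms (one per choice of an r-tuple from H):
  A: 36^2 = 1296
Total ground atoms: 1296.

1296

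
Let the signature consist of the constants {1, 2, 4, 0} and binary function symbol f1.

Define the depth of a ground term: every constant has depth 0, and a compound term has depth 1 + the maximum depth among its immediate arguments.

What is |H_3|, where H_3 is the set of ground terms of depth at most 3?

163220

Count level by level. With function symbols f1/2, the terms of depth ≤ k are the 4 constants together with each function applied to depth-≤(k−1) tuples, so N_k = 4 + N_{k-1}^2.
N_0 = 4
N_1 = 4 + 4^2 = 20
N_2 = 4 + 20^2 = 404
N_3 = 4 + 404^2 = 163220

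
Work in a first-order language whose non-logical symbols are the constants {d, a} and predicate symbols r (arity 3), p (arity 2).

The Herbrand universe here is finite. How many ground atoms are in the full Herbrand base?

With no function symbols, the Herbrand universe is just the 2 constants.
Ground atoms per predicate: r: 2^3 = 8, p: 2^2 = 4.
Herbrand base size = 8 + 4 = 12.

12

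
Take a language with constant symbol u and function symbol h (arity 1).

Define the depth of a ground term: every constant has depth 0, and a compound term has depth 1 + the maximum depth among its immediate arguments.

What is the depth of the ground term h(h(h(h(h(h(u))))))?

depth(h(u)) = 1 + depth(u) = 1 + 0 = 1
depth(h(h(u))) = 1 + depth(h(u)) = 1 + 1 = 2
depth(h(h(h(u)))) = 1 + depth(h(h(u))) = 1 + 2 = 3
depth(h(h(h(h(u))))) = 1 + depth(h(h(h(u)))) = 1 + 3 = 4
depth(h(h(h(h(h(u)))))) = 1 + depth(h(h(h(h(u))))) = 1 + 4 = 5
depth(h(h(h(h(h(h(u))))))) = 1 + depth(h(h(h(h(h(u)))))) = 1 + 5 = 6

6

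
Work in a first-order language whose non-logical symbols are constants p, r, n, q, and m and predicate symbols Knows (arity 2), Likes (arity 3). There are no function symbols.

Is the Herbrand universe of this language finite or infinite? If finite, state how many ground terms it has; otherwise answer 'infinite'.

There are no function symbols, so every ground term is one of the 5 constants.
The Herbrand universe is {p, r, n, q, m}, which is finite with 5 elements.

5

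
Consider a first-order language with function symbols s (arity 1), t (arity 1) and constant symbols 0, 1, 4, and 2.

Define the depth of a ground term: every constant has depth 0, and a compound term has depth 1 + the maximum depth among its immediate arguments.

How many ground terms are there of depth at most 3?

60

Count level by level. With function symbols s/1, t/1, the terms of depth ≤ k are the 4 constants together with each function applied to depth-≤(k−1) tuples, so N_k = 4 + N_{k-1} + N_{k-1}.
N_0 = 4
N_1 = 4 + 4 + 4 = 12
N_2 = 4 + 12 + 12 = 28
N_3 = 4 + 28 + 28 = 60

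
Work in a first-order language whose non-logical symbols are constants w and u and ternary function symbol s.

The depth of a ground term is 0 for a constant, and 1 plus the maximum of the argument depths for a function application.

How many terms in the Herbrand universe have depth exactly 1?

If N_k denotes the number of depth-≤k ground terms, the 2 constants give N_0 = 2, and each function symbol of arity r contributes N_{k-1}^r new terms at level k: N_k = 2 + N_{k-1}^3.
N_0 = 2
N_1 = 2 + 2^3 = 10
Terms of depth exactly 1: N_1 − N_0 = 10 − 2 = 8.

8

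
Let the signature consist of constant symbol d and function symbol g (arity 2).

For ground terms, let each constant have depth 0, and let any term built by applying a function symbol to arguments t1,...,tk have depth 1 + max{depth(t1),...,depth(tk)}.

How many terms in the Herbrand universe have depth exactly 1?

1

Write N_k for the number of ground terms of depth ≤ k. A term of depth ≤ k is either a constant or a function symbol applied to arguments of depth ≤ k−1, so N_k = 1 + N_{k-1}^2.
N_0 = 1
N_1 = 1 + 1^2 = 2
Terms of depth exactly 1: N_1 − N_0 = 2 − 1 = 1.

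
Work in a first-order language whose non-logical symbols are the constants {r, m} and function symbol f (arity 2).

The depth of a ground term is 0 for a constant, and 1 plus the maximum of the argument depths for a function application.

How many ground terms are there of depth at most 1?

Write N_k for the number of ground terms of depth ≤ k. A term of depth ≤ k is either a constant or a function symbol applied to arguments of depth ≤ k−1, so N_k = 2 + N_{k-1}^2.
N_0 = 2
N_1 = 2 + 2^2 = 6
Explicitly: r, m, f(r, r), f(r, m), f(m, r), f(m, m).

6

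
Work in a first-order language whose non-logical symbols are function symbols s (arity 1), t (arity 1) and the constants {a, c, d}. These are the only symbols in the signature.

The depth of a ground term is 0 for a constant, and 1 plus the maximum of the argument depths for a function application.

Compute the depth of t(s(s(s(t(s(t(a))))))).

depth(t(a)) = 1 + depth(a) = 1 + 0 = 1
depth(s(t(a))) = 1 + depth(t(a)) = 1 + 1 = 2
depth(t(s(t(a)))) = 1 + depth(s(t(a))) = 1 + 2 = 3
depth(s(t(s(t(a))))) = 1 + depth(t(s(t(a)))) = 1 + 3 = 4
depth(s(s(t(s(t(a)))))) = 1 + depth(s(t(s(t(a))))) = 1 + 4 = 5
depth(s(s(s(t(s(t(a))))))) = 1 + depth(s(s(t(s(t(a)))))) = 1 + 5 = 6
depth(t(s(s(s(t(s(t(a)))))))) = 1 + depth(s(s(s(t(s(t(a))))))) = 1 + 6 = 7

7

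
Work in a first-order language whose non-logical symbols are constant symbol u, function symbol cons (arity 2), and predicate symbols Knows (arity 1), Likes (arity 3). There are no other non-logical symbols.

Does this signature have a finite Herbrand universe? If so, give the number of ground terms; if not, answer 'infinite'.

The signature has at least one function symbol (cons, arity 2) and at least one constant (u).
Iterating cons gives infinitely many distinct ground terms: u, cons(u, u), cons(cons(u, u), cons(u, u)), ...
So the Herbrand universe is infinite.

infinite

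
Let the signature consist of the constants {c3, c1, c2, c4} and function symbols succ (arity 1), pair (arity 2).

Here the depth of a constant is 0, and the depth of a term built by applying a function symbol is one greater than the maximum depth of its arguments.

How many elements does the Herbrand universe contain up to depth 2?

If N_k denotes the number of depth-≤k ground terms, the 4 constants give N_0 = 4, and each function symbol of arity r contributes N_{k-1}^r new terms at level k: N_k = 4 + N_{k-1} + N_{k-1}^2.
N_0 = 4
N_1 = 4 + 4 + 4^2 = 24
N_2 = 4 + 24 + 24^2 = 604

604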